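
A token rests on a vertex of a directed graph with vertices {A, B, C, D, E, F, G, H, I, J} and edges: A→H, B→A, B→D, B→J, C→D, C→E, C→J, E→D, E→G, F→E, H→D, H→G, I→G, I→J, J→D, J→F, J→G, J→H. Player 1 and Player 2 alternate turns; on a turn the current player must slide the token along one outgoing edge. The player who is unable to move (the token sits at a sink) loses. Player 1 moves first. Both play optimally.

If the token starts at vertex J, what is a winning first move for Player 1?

Move to F.

Compute win/loss labels from the base case upward. A position with no move is L. Any other position is W if it can reach an L in one move, else L.
Every edge goes from a vertex to one that appears earlier in the order D, G, E, H, F, J, A, B, I, C, so processing vertices in that order labels each vertex after all of its successors.
D: no outgoing edge → L
G: no outgoing edge → L
E: →G(L), so W
H: →G(L), so W
F: →E(W) only, which is W, so L
J: →F(L), so W
A: →H(W) only, which is W, so L
B: →A(L), so W
I: →G(L), so W
C: →D(L), so W
From J, the L positions reachable in one move are: F, G, D. Any move reaching one of these is winning.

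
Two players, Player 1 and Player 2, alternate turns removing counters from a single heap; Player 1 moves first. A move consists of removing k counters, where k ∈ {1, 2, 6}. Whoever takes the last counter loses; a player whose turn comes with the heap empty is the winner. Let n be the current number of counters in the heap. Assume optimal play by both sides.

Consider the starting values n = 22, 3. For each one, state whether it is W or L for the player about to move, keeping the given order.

22: L, 3: W

Classify positions by backward induction: terminal positions (no move available) are W. From any other position, the mover wins iff some move reaches an L.
n=0: no move; the opponent has just taken the last counter and therefore loses → W
n=1: the only move is to 0(W), a W ⇒ L
n=2: can move to 1, which is L ⇒ W
n=3: can move to 1, which is L ⇒ W
n=4: moves to 3(W), 2(W); every one is W ⇒ L
n=5: can move to 4, which is L ⇒ W
n=6: can move to 4, which is L ⇒ W
n=7: can move to 1, which is L ⇒ W
n=8: moves to 7(W), 6(W), 2(W); every one is W ⇒ L
n=9: can move to 8, which is L ⇒ W
n=10: can move to 8, which is L ⇒ W
n=11: moves to 10(W), 9(W), 5(W); every one is W ⇒ L
n=12: can move to 11, which is L ⇒ W
n=13: can move to 11, which is L ⇒ W
n=14: can move to 8, which is L ⇒ W
n=15: moves to 14(W), 13(W), 9(W); every one is W ⇒ L
n=16: can move to 15, which is L ⇒ W
n=17: can move to 15, which is L ⇒ W
n=18: moves to 17(W), 16(W), 12(W); every one is W ⇒ L
n=19: can move to 18, which is L ⇒ W
n=20: can move to 18, which is L ⇒ W
n=21: can move to 15, which is L ⇒ W
n=22: moves to 21(W), 20(W), 16(W); every one is W ⇒ L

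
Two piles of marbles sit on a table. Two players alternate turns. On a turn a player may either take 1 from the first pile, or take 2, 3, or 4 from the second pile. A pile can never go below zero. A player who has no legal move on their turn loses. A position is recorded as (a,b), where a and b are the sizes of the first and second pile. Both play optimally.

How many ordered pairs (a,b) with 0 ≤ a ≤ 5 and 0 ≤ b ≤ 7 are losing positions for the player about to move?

Work bottom-up. With no move the player to move loses. Otherwise the position is W if at least one move leads to an L position for the opponent, and L if every move leads to a W.
Every move lowers a or b (never raises either), so fill the grid row by row in increasing a, and left to right within a row: each cell's successors are then already labelled.
      b=0  b=1  b=2  b=3  b=4  b=5  b=6  b=7
a=0:    L    L    W    W    W    W    L    L
a=1:    W    W    L    L    W    W    W    W
a=2:    L    L    W    W    W    W    L    L
a=3:    W    W    L    L    W    W    W    W
a=4:    L    L    W    W    W    W    L    L
a=5:    W    W    L    L    W    W    W    W
Cells with no legal move (terminal, hence L): (0,0), (0,1).
The remaining L cells, each justified by listing all of its moves:
(0,6): moves to (0,4)(W), (0,3)(W), (0,2)(W); every one is W ⇒ L
(0,7): moves to (0,5)(W), (0,4)(W), (0,3)(W); every one is W ⇒ L
(1,2): moves to (0,2)(W), (1,0)(W); every one is W ⇒ L
(1,3): moves to (0,3)(W), (1,1)(W), (1,0)(W); every one is W ⇒ L
(2,0): the only move is to (1,0)(W), a W ⇒ L
(2,1): the only move is to (1,1)(W), a W ⇒ L
(2,6): moves to (1,6)(W), (2,4)(W), (2,3)(W), (2,2)(W); every one is W ⇒ L
(2,7): moves to (1,7)(W), (2,5)(W), (2,4)(W), (2,3)(W); every one is W ⇒ L
(3,2): moves to (2,2)(W), (3,0)(W); every one is W ⇒ L
(3,3): moves to (2,3)(W), (3,1)(W), (3,0)(W); every one is W ⇒ L
(4,0): the only move is to (3,0)(W), a W ⇒ L
(4,1): the only move is to (3,1)(W), a W ⇒ L
(4,6): moves to (3,6)(W), (4,4)(W), (4,3)(W), (4,2)(W); every one is W ⇒ L
(4,7): moves to (3,7)(W), (4,5)(W), (4,4)(W), (4,3)(W); every one is W ⇒ L
(5,2): moves to (4,2)(W), (5,0)(W); every one is W ⇒ L
(5,3): moves to (4,3)(W), (5,1)(W), (5,0)(W); every one is W ⇒ L
Every other cell has at least one move into one of the L cells above, so it is W.
L cells per row: a=0: 4, a=1: 2, a=2: 4, a=3: 2, a=4: 4, a=5: 2; total 18.

18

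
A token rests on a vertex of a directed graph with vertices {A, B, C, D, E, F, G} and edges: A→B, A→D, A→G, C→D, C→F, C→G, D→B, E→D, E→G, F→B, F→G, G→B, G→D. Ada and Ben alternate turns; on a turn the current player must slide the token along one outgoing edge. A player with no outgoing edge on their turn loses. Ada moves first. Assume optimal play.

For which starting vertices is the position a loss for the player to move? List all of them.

Use the standard recursion: the mover loses at a terminal position; elsewhere, the mover wins exactly when some move hands the opponent an L position.
Every edge goes from a vertex to one that appears earlier in the order B, D, G, E, A, F, C, so processing vertices in that order labels each vertex after all of its successors.
B: no outgoing edge → L
D: W (go to B, an L position)
G: W (go to B, an L position)
E: L (options G(W), D(W) are all W)
A: W (go to B, an L position)
F: W (go to B, an L position)
C: L (options F(W), G(W), D(W) are all W)
The losing starting vertices are exactly the entries labelled L in this table (3 of them).

B, C, E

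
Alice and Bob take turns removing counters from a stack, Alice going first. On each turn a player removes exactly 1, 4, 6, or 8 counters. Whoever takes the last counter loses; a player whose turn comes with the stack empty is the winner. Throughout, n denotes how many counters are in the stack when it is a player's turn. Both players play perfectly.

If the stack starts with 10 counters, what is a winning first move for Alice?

Positions with no move are W. A position that does have a move is losing for the player to move precisely when every available move leads to a winning position for the opponent. Fill in the labels:
n=0: no move; the opponent has just taken the last counter and therefore loses → W
n=1: only reaches 0(W), which is W → L
n=2: reaches L-position 1 → W
n=3: only reaches 2(W), which is W → L
n=4: reaches L-position 3 → W
n=5: reaches L-position 1 → W
n=6: only reaches 5(W), 2(W), 0(W), all W → L
n=7: reaches L-position 6 → W
n=8: only reaches 7(W), 4(W), 2(W), 0(W), all W → L
n=9: reaches L-position 8 → W
n=10: reaches L-position 6 → W
From 10, the L positions reachable in one move are: 6.

Remove 4, leaving 6.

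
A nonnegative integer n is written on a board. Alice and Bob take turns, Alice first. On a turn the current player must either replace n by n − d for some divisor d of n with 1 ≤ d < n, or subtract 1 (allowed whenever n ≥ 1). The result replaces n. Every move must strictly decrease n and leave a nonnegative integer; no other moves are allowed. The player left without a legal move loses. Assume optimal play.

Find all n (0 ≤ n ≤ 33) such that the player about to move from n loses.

Positions with no move are L. A position that does have a move is losing for the player to move precisely when every available move leads to a winning position for the opponent. Fill in the labels:
n=0: no move → L
n=1: reaches L-position 0 → W
n=2: only reaches 1(W), which is W → L
n=3: reaches L-position 2 → W
n=4: reaches L-position 2 → W
n=5: only reaches 4(W), which is W → L
n=6: reaches L-position 5 → W
n=7: only reaches 6(W), which is W → L
n=8: reaches L-position 7 → W
n=9: only reaches 6(W), 8(W), all W → L
n=10: reaches L-position 5 → W
n=11: only reaches 10(W), which is W → L
n=12: reaches L-position 9 → W
n=13: only reaches 12(W), which is W → L
n=14: reaches L-position 7 → W
n=15: only reaches 10(W), 12(W), 14(W), all W → L
n=16: reaches L-position 15 → W
n=17: only reaches 16(W), which is W → L
n=18: reaches L-position 9 → W
n=19: only reaches 18(W), which is W → L
n=20: reaches L-position 15 → W
n=21: only reaches 14(W), 18(W), 20(W), all W → L
n=22: reaches L-position 11 → W
n=23: only reaches 22(W), which is W → L
n=24: reaches L-position 21 → W
n=25: only reaches 20(W), 24(W), all W → L
n=26: reaches L-position 13 → W
n=27: only reaches 18(W), 24(W), 26(W), all W → L
n=28: reaches L-position 21 → W
n=29: only reaches 28(W), which is W → L
n=30: reaches L-position 15 → W
n=31: only reaches 30(W), which is W → L
n=32: reaches L-position 31 → W
n=33: only reaches 22(W), 30(W), 32(W), all W → L
Reading off the rows marked L gives the requested list; there are 17 such values of n.

0, 2, 5, 7, 9, 11, 13, 15, 17, 19, 21, 23, 25, 27, 29, 31, 33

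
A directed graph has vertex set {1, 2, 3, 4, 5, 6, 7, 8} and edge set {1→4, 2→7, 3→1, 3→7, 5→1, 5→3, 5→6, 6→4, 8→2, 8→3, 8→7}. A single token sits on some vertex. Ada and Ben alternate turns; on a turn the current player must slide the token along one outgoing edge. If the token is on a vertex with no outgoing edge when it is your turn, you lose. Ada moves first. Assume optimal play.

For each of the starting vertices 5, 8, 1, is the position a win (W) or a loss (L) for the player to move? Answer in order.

Compute win/loss labels from the base case upward. A position with no move is L. Any other position is W if it can reach an L in one move, else L.
Every edge goes from a vertex to one that appears earlier in the order 4, 7, 2, 1, 6, 3, 8, 5, so processing vertices in that order labels each vertex after all of its successors.
4: no outgoing edge → L
7: no outgoing edge → L
2: can move to 7, which is L ⇒ W
1: can move to 4, which is L ⇒ W
6: can move to 4, which is L ⇒ W
3: can move to 7, which is L ⇒ W
8: can move to 7, which is L ⇒ W
5: moves to 3(W), 6(W), 1(W); every one is W ⇒ L

5: L, 8: W, 1: W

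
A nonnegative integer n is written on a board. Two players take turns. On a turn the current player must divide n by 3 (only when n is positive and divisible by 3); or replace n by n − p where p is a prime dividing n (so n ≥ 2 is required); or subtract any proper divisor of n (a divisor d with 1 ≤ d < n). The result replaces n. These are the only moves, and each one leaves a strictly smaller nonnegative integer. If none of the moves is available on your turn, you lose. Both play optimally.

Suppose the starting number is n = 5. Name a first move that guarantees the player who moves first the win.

Use the standard recursion: the mover loses at a terminal position; elsewhere, the mover wins exactly when some move hands the opponent an L position.
n=0: no move → L
n=1: no move → L
n=2: W (go to 0, an L position)
n=3: W (go to 0, an L position)
n=4: L (options 2(W), 3(W) are all W)
n=5: W (go to 0, an L position)
From 5, the L positions reachable in one move are: 0, 4. Any move reaching one of these is winning.

Move to 0.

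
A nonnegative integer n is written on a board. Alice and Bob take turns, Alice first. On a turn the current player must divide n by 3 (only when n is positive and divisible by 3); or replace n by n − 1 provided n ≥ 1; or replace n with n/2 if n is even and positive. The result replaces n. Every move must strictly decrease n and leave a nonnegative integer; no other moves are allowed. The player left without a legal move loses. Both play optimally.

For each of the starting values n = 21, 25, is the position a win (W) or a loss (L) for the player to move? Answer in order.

21: W, 25: L

Work bottom-up. With no move the player to move loses. Otherwise the position is W if at least one move leads to an L position for the opponent, and L if every move leads to a W.
n=0: no move → L
n=1: reaches L-position 0 → W
n=2: only reaches 1(W), which is W → L
n=3: reaches L-position 2 → W
n=4: reaches L-position 2 → W
n=5: only reaches 4(W), which is W → L
n=6: reaches L-position 2 → W
n=7: only reaches 6(W), which is W → L
n=8: reaches L-position 7 → W
n=9: only reaches 3(W), 8(W), all W → L
n=10: reaches L-position 5 → W
n=11: only reaches 10(W), which is W → L
n=12: reaches L-position 11 → W
n=13: only reaches 12(W), which is W → L
n=14: reaches L-position 7 → W
n=15: reaches L-position 5 → W
n=16: only reaches 8(W), 15(W), all W → L
n=17: reaches L-position 16 → W
n=18: reaches L-position 9 → W
n=19: only reaches 18(W), which is W → L
n=20: reaches L-position 19 → W
n=21: reaches L-position 7 → W
n=22: reaches L-position 11 → W
n=23: only reaches 22(W), which is W → L
n=24: reaches L-position 23 → W
n=25: only reaches 24(W), which is W → L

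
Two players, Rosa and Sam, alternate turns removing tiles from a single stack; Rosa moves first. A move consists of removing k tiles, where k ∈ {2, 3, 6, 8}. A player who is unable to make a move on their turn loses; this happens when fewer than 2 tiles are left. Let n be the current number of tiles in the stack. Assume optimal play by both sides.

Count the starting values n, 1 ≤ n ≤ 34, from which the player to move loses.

Positions with no move are L. A position that does have a move is losing for the player to move precisely when every available move leads to a winning position for the opponent. Fill in the labels:
n=0: no move → L
n=1: no move → L
n=2: can move to 0, which is L ⇒ W
n=3: can move to 1, which is L ⇒ W
n=4: can move to 1, which is L ⇒ W
n=5: moves to 3(W), 2(W); every one is W ⇒ L
n=6: can move to 0, which is L ⇒ W
n=7: can move to 5, which is L ⇒ W
n=8: can move to 5, which is L ⇒ W
n=9: can move to 1, which is L ⇒ W
n=10: moves to 8(W), 7(W), 4(W), 2(W); every one is W ⇒ L
n=11: can move to 5, which is L ⇒ W
n=12: can move to 10, which is L ⇒ W
n=13: can move to 10, which is L ⇒ W
n=14: moves to 12(W), 11(W), 8(W), 6(W); every one is W ⇒ L
n=15: moves to 13(W), 12(W), 9(W), 7(W); every one is W ⇒ L
n=16: can move to 14, which is L ⇒ W
n=17: can move to 15, which is L ⇒ W
n=18: can move to 15, which is L ⇒ W
n=19: moves to 17(W), 16(W), 13(W), 11(W); every one is W ⇒ L
n=20: can move to 14, which is L ⇒ W
n=21: can move to 19, which is L ⇒ W
n=22: can move to 19, which is L ⇒ W
n=23: can move to 15, which is L ⇒ W
n=24: moves to 22(W), 21(W), 18(W), 16(W); every one is W ⇒ L
n=25: can move to 19, which is L ⇒ W
n=26: can move to 24, which is L ⇒ W
n=27: can move to 24, which is L ⇒ W
n=28: moves to 26(W), 25(W), 22(W), 20(W); every one is W ⇒ L
n=29: moves to 27(W), 26(W), 23(W), 21(W); every one is W ⇒ L
n=30: can move to 28, which is L ⇒ W
n=31: can move to 29, which is L ⇒ W
n=32: can move to 29, which is L ⇒ W
n=33: moves to 31(W), 30(W), 27(W), 25(W); every one is W ⇒ L
n=34: can move to 28, which is L ⇒ W
L entries with 1 ≤ n ≤ 34 (n=0 is outside the asked range and is not counted): n = 1, 5, 10, 14, 15, 19, 24, 28, 29, 33; that makes 10.

10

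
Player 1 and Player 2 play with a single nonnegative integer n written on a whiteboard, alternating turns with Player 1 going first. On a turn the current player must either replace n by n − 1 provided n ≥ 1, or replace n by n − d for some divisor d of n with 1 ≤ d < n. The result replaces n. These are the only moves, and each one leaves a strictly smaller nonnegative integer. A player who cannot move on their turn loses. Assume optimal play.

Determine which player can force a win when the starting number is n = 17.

Player 2 wins.

Work bottom-up. With no move the player to move loses. Otherwise the position is W if at least one move leads to an L position for the opponent, and L if every move leads to a W.
n=0: no move → L
n=1: W (go to 0, an L position)
n=2: L (sole option 1(W) is W)
n=3: W (go to 2, an L position)
n=4: W (go to 2, an L position)
n=5: L (sole option 4(W) is W)
n=6: W (go to 5, an L position)
n=7: L (sole option 6(W) is W)
n=8: W (go to 7, an L position)
n=9: L (options 6(W), 8(W) are all W)
n=10: W (go to 5, an L position)
n=11: L (sole option 10(W) is W)
n=12: W (go to 9, an L position)
n=13: L (sole option 12(W) is W)
n=14: W (go to 7, an L position)
n=15: L (options 10(W), 12(W), 14(W) are all W)
n=16: W (go to 15, an L position)
n=17: L (sole option 16(W) is W)
Every move from 17 reaches a W position, so the mover loses.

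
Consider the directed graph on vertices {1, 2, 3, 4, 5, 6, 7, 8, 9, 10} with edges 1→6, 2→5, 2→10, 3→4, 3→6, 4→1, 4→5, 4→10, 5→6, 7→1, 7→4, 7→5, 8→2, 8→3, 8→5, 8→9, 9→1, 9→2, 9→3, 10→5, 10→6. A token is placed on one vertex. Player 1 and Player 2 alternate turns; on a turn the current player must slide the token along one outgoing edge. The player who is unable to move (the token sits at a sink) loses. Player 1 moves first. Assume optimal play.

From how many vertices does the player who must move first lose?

Use the standard recursion: the mover loses at a terminal position; elsewhere, the mover wins exactly when some move hands the opponent an L position.
Every edge goes from a vertex to one that appears earlier in the order 6, 5, 10, 1, 2, 4, 7, 3, 9, 8, so processing vertices in that order labels each vertex after all of its successors.
6: no outgoing edge → L
5: reaches L-position 6 → W
10: reaches L-position 6 → W
1: reaches L-position 6 → W
2: only reaches 10(W), 5(W), all W → L
4: only reaches 1(W), 10(W), 5(W), all W → L
7: reaches L-position 4 → W
3: reaches L-position 4 → W
9: reaches L-position 2 → W
8: reaches L-position 2 → W
The L vertices are 2, 4, 6; that is 3 in all.

3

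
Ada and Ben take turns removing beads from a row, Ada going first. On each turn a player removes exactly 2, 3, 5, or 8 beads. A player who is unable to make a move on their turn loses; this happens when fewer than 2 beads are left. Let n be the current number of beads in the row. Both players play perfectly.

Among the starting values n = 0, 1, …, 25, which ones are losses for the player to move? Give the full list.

Use the standard recursion: the mover loses at a terminal position; elsewhere, the mover wins exactly when some move hands the opponent an L position.
n=0: no move → L
n=1: no move → L
n=2: →0(L), so W
n=3: →1(L), so W
n=4: →1(L), so W
n=5: →0(L), so W
n=6: →1(L), so W
n=7: →5(W), 4(W), 2(W) — all W, so L
n=8: →0(L), so W
n=9: →7(L), so W
n=10: →7(L), so W
n=11: →9(W), 8(W), 6(W), 3(W) — all W, so L
n=12: →7(L), so W
n=13: →11(L), so W
n=14: →11(L), so W
n=15: →7(L), so W
n=16: →11(L), so W
n=17: →15(W), 14(W), 12(W), 9(W) — all W, so L
n=18: →16(W), 15(W), 13(W), 10(W) — all W, so L
n=19: →17(L), so W
n=20: →18(L), so W
n=21: →18(L), so W
n=22: →17(L), so W
n=23: →18(L), so W
n=24: →22(W), 21(W), 19(W), 16(W) — all W, so L
n=25: →17(L), so W
Reading off the rows marked L gives the requested list; there are 7 such values of n.

0, 1, 7, 11, 17, 18, 24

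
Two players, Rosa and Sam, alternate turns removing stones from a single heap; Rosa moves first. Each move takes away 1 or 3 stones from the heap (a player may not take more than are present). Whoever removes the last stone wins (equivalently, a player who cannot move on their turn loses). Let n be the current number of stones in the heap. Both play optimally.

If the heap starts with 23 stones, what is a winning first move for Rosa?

Remove 1, leaving 22.

Positions with no move are L. A position that does have a move is losing for the player to move precisely when every available move leads to a winning position for the opponent. Fill in the labels:
n=0: no move → L
n=1: W (go to 0, an L position)
n=2: L (sole option 1(W) is W)
n=3: W (go to 2, an L position)
n=4: L (options 3(W), 1(W) are all W)
n=5: W (go to 4, an L position)
n=6: L (options 5(W), 3(W) are all W)
n=7: W (go to 6, an L position)
n=8: L (options 7(W), 5(W) are all W)
n=9: W (go to 8, an L position)
n=10: L (options 9(W), 7(W) are all W)
n=11: W (go to 10, an L position)
n=12: L (options 11(W), 9(W) are all W)
n=13: W (go to 12, an L position)
n=14: L (options 13(W), 11(W) are all W)
n=15: W (go to 14, an L position)
n=16: L (options 15(W), 13(W) are all W)
n=17: W (go to 16, an L position)
n=18: L (options 17(W), 15(W) are all W)
n=19: W (go to 18, an L position)
n=20: L (options 19(W), 17(W) are all W)
n=21: W (go to 20, an L position)
n=22: L (options 21(W), 19(W) are all W)
n=23: W (go to 22, an L position)
From 23, the L positions reachable in one move are: 22, 20. Any move reaching one of these is winning.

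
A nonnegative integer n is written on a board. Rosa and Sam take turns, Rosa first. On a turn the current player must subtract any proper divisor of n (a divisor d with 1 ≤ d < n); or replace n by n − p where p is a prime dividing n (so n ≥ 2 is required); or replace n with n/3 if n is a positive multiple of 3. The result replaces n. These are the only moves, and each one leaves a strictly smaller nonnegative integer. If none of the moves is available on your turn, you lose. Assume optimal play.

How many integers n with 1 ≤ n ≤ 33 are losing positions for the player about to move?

Label each position W (a win for the player to move) or L (a loss). A position with no legal move is L; any other position is W exactly when some move reaches an L, and L when every move reaches a W.
n=0: no move → L
n=1: no move → L
n=2: →0(L), so W
n=3: →0(L), so W
n=4: →2(W), 3(W) — all W, so L
n=5: →0(L), so W
n=6: →4(L), so W
n=7: →0(L), so W
n=8: →4(L), so W
n=9: →3(W), 6(W), 8(W) — all W, so L
n=10: →9(L), so W
n=11: →0(L), so W
n=12: →4(L), so W
n=13: →0(L), so W
n=14: →7(W), 12(W), 13(W) — all W, so L
n=15: →14(L), so W
n=16: →14(L), so W
n=17: →0(L), so W
n=18: →9(L), so W
n=19: →0(L), so W
n=20: →10(W), 15(W), 16(W), 18(W), 19(W) — all W, so L
n=21: →14(L), so W
n=22: →20(L), so W
n=23: →0(L), so W
n=24: →20(L), so W
n=25: →20(L), so W
n=26: →13(W), 24(W), 25(W) — all W, so L
n=27: →9(L), so W
n=28: →14(L), so W
n=29: →0(L), so W
n=30: →20(L), so W
n=31: →0(L), so W
n=32: →16(W), 24(W), 28(W), 30(W), 31(W) — all W, so L
n=33: →32(L), so W
L entries with 1 ≤ n ≤ 33 (n=0 is outside the asked range and is not counted): n = 1, 4, 9, 14, 20, 26, 32; that makes 7.

7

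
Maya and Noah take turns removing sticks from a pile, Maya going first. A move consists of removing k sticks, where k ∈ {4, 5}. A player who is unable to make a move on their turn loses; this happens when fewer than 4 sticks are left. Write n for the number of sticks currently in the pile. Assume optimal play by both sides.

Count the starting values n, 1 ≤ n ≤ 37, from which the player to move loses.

Label each position W (a win for the player to move) or L (a loss). A position with no legal move is L; any other position is W exactly when some move reaches an L, and L when every move reaches a W.
n=0: no move → L
n=1: no move → L
n=2: no move → L
n=3: no move → L
n=4: W (go to 0, an L position)
n=5: W (go to 1, an L position)
n=6: W (go to 2, an L position)
n=7: W (go to 3, an L position)
n=8: W (go to 3, an L position)
n=9: L (options 5(W), 4(W) are all W)
n=10: L (options 6(W), 5(W) are all W)
n=11: L (options 7(W), 6(W) are all W)
n=12: L (options 8(W), 7(W) are all W)
n=13: W (go to 9, an L position)
n=14: W (go to 10, an L position)
n=15: W (go to 11, an L position)
n=16: W (go to 12, an L position)
n=17: W (go to 12, an L position)
n=18: L (options 14(W), 13(W) are all W)
n=19: L (options 15(W), 14(W) are all W)
n=20: L (options 16(W), 15(W) are all W)
n=21: L (options 17(W), 16(W) are all W)
n=22: W (go to 18, an L position)
n=23: W (go to 19, an L position)
n=24: W (go to 20, an L position)
n=25: W (go to 21, an L position)
n=26: W (go to 21, an L position)
n=27: L (options 23(W), 22(W) are all W)
n=28: L (options 24(W), 23(W) are all W)
n=29: L (options 25(W), 24(W) are all W)
n=30: L (options 26(W), 25(W) are all W)
n=31: W (go to 27, an L position)
n=32: W (go to 28, an L position)
n=33: W (go to 29, an L position)
n=34: W (go to 30, an L position)
n=35: W (go to 30, an L position)
n=36: L (options 32(W), 31(W) are all W)
n=37: L (options 33(W), 32(W) are all W)
L entries with 1 ≤ n ≤ 37 (n=0 is outside the asked range and is not counted): n = 1, 2, 3, 9, 10, 11, 12, 18, 19, 20, 21, 27, 28, 29, 30, 36, 37; that makes 17.

17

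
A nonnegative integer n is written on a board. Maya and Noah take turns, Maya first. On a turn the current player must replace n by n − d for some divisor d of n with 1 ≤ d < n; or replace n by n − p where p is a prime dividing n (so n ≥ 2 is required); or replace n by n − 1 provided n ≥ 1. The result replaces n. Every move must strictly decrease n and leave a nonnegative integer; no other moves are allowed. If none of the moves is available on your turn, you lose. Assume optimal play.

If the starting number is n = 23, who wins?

Maya wins.

Label each position W (a win for the player to move) or L (a loss). A position with no legal move is L; any other position is W exactly when some move reaches an L, and L when every move reaches a W.
n=0: no move → L
n=1: →0(L), so W
n=2: →0(L), so W
n=3: →0(L), so W
n=4: →2(W), 3(W) — all W, so L
n=5: →0(L), so W
n=6: →4(L), so W
n=7: →0(L), so W
n=8: →4(L), so W
n=9: →6(W), 8(W) — all W, so L
n=10: →9(L), so W
n=11: →0(L), so W
n=12: →9(L), so W
n=13: →0(L), so W
n=14: →7(W), 12(W), 13(W) — all W, so L
n=15: →14(L), so W
n=16: →14(L), so W
n=17: →0(L), so W
n=18: →9(L), so W
n=19: →0(L), so W
n=20: →10(W), 15(W), 16(W), 18(W), 19(W) — all W, so L
n=21: →14(L), so W
n=22: →20(L), so W
n=23: →0(L), so W
From 23 Maya can move to 0, reaching an L position.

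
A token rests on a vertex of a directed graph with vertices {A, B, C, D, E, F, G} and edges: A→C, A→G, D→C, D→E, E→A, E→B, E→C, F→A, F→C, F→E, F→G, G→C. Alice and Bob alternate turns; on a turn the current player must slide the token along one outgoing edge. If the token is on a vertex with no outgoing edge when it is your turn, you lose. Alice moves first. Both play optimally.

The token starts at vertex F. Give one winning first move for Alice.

Compute win/loss labels from the base case upward. A position with no move is L. Any other position is W if it can reach an L in one move, else L.
Every edge goes from a vertex to one that appears earlier in the order C, B, G, A, E, F, D, so processing vertices in that order labels each vertex after all of its successors.
C: no outgoing edge → L
B: no outgoing edge → L
G: can move to C, which is L ⇒ W
A: can move to C, which is L ⇒ W
E: can move to B, which is L ⇒ W
F: can move to C, which is L ⇒ W
D: can move to C, which is L ⇒ W
From F, the L positions reachable in one move are: C.

Move to C.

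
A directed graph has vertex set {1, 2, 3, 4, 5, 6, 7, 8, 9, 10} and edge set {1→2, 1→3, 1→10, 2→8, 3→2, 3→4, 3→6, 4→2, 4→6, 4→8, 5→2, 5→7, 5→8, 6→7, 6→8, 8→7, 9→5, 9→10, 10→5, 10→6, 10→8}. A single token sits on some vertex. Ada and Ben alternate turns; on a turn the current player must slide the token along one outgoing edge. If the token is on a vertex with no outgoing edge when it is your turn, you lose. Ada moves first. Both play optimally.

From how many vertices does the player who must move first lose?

Use the standard recursion: the mover loses at a terminal position; elsewhere, the mover wins exactly when some move hands the opponent an L position.
Every edge goes from a vertex to one that appears earlier in the order 7, 8, 6, 2, 5, 10, 4, 3, 1, 9, so processing vertices in that order labels each vertex after all of its successors.
7: no outgoing edge → L
8: →7(L), so W
6: →7(L), so W
2: →8(W) only, which is W, so L
5: →2(L), so W
10: →5(W), 6(W), 8(W) — all W, so L
4: →2(L), so W
3: →2(L), so W
1: →10(L), so W
9: →10(L), so W
The L vertices are 2, 7, 10; that is 3 in all.

3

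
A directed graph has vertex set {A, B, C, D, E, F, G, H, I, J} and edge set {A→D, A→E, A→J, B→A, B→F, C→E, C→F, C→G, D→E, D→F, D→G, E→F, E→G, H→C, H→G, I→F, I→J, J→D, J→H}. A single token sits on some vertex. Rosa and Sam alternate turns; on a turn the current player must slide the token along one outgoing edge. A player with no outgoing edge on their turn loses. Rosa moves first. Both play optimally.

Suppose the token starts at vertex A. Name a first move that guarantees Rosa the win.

Build the W/L table. Terminal = L. A non-terminal position is W if it has a move to some L; otherwise it is L.
Every edge goes from a vertex to one that appears earlier in the order F, G, E, C, D, H, J, I, A, B, so processing vertices in that order labels each vertex after all of its successors.
F: no outgoing edge → L
G: no outgoing edge → L
E: W (go to G, an L position)
C: W (go to G, an L position)
D: W (go to G, an L position)
H: W (go to G, an L position)
J: L (options H(W), D(W) are all W)
I: W (go to J, an L position)
A: W (go to J, an L position)
B: W (go to F, an L position)
From A, the L positions reachable in one move are: J.

Move to J.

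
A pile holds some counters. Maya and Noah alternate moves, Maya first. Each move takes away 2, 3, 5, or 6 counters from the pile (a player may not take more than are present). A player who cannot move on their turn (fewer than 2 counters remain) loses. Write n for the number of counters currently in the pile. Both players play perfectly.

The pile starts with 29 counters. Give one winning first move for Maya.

Classify positions by backward induction: terminal positions (no move available) are L. From any other position, the mover wins iff some move reaches an L.
n=0: no move → L
n=1: no move → L
n=2: reaches L-position 0 → W
n=3: reaches L-position 1 → W
n=4: reaches L-position 1 → W
n=5: reaches L-position 0 → W
n=6: reaches L-position 1 → W
n=7: reaches L-position 1 → W
n=8: only reaches 6(W), 5(W), 3(W), 2(W), all W → L
n=9: only reaches 7(W), 6(W), 4(W), 3(W), all W → L
n=10: reaches L-position 8 → W
n=11: reaches L-position 9 → W
n=12: reaches L-position 9 → W
n=13: reaches L-position 8 → W
n=14: reaches L-position 9 → W
n=15: reaches L-position 9 → W
n=16: only reaches 14(W), 13(W), 11(W), 10(W), all W → L
n=17: only reaches 15(W), 14(W), 12(W), 11(W), all W → L
n=18: reaches L-position 16 → W
n=19: reaches L-position 17 → W
n=20: reaches L-position 17 → W
n=21: reaches L-position 16 → W
n=22: reaches L-position 17 → W
n=23: reaches L-position 17 → W
n=24: only reaches 22(W), 21(W), 19(W), 18(W), all W → L
n=25: only reaches 23(W), 22(W), 20(W), 19(W), all W → L
n=26: reaches L-position 24 → W
n=27: reaches L-position 25 → W
n=28: reaches L-position 25 → W
n=29: reaches L-position 24 → W
From 29, the L positions reachable in one move are: 24.

Remove 5, leaving 24.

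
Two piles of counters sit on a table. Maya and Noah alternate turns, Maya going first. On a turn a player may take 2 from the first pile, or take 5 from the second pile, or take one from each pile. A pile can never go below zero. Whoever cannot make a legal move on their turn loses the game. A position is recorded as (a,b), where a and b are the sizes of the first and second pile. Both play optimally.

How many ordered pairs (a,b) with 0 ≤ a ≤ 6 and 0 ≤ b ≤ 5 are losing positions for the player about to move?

19

Label each position W (a win for the player to move) or L (a loss). A position with no legal move is L; any other position is W exactly when some move reaches an L, and L when every move reaches a W.
Every move lowers a or b (never raises either), so fill the grid row by row in increasing a, and left to right within a row: each cell's successors are then already labelled.
      b=0  b=1  b=2  b=3  b=4  b=5
a=0:    L    L    L    L    L    W
a=1:    L    W    W    W    W    W
a=2:    W    W    W    W    W    L
a=3:    W    L    L    L    L    L
a=4:    L    L    W    W    W    W
a=5:    L    W    W    W    W    W
a=6:    W    W    L    L    L    L
Cells with no legal move (terminal, hence L): (0,0), (0,1), (0,2), (0,3), (0,4), (1,0).
The remaining L cells, each justified by listing all of its moves:
(2,5): only reaches (0,5)(W), (2,0)(W), (1,4)(W), all W → L
(3,1): only reaches (1,1)(W), (2,0)(W), all W → L
(3,2): only reaches (1,2)(W), (2,1)(W), all W → L
(3,3): only reaches (1,3)(W), (2,2)(W), all W → L
(3,4): only reaches (1,4)(W), (2,3)(W), all W → L
(3,5): only reaches (1,5)(W), (3,0)(W), (2,4)(W), all W → L
(4,0): only reaches (2,0)(W), which is W → L
(4,1): only reaches (2,1)(W), (3,0)(W), all W → L
(5,0): only reaches (3,0)(W), which is W → L
(6,2): only reaches (4,2)(W), (5,1)(W), all W → L
(6,3): only reaches (4,3)(W), (5,2)(W), all W → L
(6,4): only reaches (4,4)(W), (5,3)(W), all W → L
(6,5): only reaches (4,5)(W), (6,0)(W), (5,4)(W), all W → L
Every other cell has at least one move into one of the L cells above, so it is W.
L cells per row: a=0: 5, a=1: 1, a=2: 1, a=3: 5, a=4: 2, a=5: 1, a=6: 4; total 19.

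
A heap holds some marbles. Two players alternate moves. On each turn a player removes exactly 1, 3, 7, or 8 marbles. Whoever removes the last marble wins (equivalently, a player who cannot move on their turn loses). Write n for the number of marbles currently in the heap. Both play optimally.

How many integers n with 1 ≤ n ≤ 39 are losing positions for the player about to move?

11

Label each position W (a win for the player to move) or L (a loss). A position with no legal move is L; any other position is W exactly when some move reaches an L, and L when every move reaches a W.
n=0: no move → L
n=1: →0(L), so W
n=2: →1(W) only, which is W, so L
n=3: →2(L), so W
n=4: →3(W), 1(W) — all W, so L
n=5: →4(L), so W
n=6: →5(W), 3(W) — all W, so L
n=7: →6(L), so W
n=8: →0(L), so W
n=9: →6(L), so W
n=10: →2(L), so W
n=11: →4(L), so W
n=12: →4(L), so W
n=13: →6(L), so W
n=14: →6(L), so W
n=15: →14(W), 12(W), 8(W), 7(W) — all W, so L
n=16: →15(L), so W
n=17: →16(W), 14(W), 10(W), 9(W) — all W, so L
n=18: →17(L), so W
n=19: →18(W), 16(W), 12(W), 11(W) — all W, so L
n=20: →19(L), so W
n=21: →20(W), 18(W), 14(W), 13(W) — all W, so L
n=22: →21(L), so W
n=23: →15(L), so W
n=24: →21(L), so W
n=25: →17(L), so W
n=26: →19(L), so W
n=27: →19(L), so W
n=28: →21(L), so W
n=29: →21(L), so W
n=30: →29(W), 27(W), 23(W), 22(W) — all W, so L
n=31: →30(L), so W
n=32: →31(W), 29(W), 25(W), 24(W) — all W, so L
n=33: →32(L), so W
n=34: →33(W), 31(W), 27(W), 26(W) — all W, so L
n=35: →34(L), so W
n=36: →35(W), 33(W), 29(W), 28(W) — all W, so L
n=37: →36(L), so W
n=38: →30(L), so W
n=39: →36(L), so W
L entries with 1 ≤ n ≤ 39 (n=0 is outside the asked range and is not counted): n = 2, 4, 6, 15, 17, 19, 21, 30, 32, 34, 36; that makes 11.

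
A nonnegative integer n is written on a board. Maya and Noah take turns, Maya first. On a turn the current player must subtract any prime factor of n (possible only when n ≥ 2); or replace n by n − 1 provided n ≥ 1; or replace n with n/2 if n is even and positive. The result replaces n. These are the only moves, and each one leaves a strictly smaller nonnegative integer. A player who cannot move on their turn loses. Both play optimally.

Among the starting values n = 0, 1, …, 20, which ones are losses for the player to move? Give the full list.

0, 4, 9, 14, 20

Work bottom-up. With no move the player to move loses. Otherwise the position is W if at least one move leads to an L position for the opponent, and L if every move leads to a W.
n=0: no move → L
n=1: W (go to 0, an L position)
n=2: W (go to 0, an L position)
n=3: W (go to 0, an L position)
n=4: L (options 2(W), 3(W) are all W)
n=5: W (go to 0, an L position)
n=6: W (go to 4, an L position)
n=7: W (go to 0, an L position)
n=8: W (go to 4, an L position)
n=9: L (options 6(W), 8(W) are all W)
n=10: W (go to 9, an L position)
n=11: W (go to 0, an L position)
n=12: W (go to 9, an L position)
n=13: W (go to 0, an L position)
n=14: L (options 7(W), 12(W), 13(W) are all W)
n=15: W (go to 14, an L position)
n=16: W (go to 14, an L position)
n=17: W (go to 0, an L position)
n=18: W (go to 9, an L position)
n=19: W (go to 0, an L position)
n=20: L (options 10(W), 15(W), 18(W), 19(W) are all W)
Reading off the rows marked L gives the requested list; there are 5 such values of n.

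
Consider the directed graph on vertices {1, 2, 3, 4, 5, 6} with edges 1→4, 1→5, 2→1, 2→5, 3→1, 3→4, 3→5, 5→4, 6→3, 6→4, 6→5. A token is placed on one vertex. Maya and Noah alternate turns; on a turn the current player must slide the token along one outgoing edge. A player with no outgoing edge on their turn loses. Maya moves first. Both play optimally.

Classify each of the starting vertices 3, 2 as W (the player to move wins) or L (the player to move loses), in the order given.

3: W, 2: L

Label each position W (a win for the player to move) or L (a loss). A position with no legal move is L; any other position is W exactly when some move reaches an L, and L when every move reaches a W.
Every edge goes from a vertex to one that appears earlier in the order 4, 5, 1, 3, 2, 6, so processing vertices in that order labels each vertex after all of its successors.
4: no outgoing edge → L
5: reaches L-position 4 → W
1: reaches L-position 4 → W
3: reaches L-position 4 → W
2: only reaches 1(W), 5(W), all W → L
6: reaches L-position 4 → W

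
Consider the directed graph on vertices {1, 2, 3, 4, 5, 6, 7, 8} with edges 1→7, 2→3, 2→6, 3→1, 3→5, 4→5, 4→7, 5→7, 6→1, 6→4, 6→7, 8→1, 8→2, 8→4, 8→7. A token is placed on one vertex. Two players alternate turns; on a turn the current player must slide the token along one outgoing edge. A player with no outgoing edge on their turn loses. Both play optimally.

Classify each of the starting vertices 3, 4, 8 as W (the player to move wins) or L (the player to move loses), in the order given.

Label each position W (a win for the player to move) or L (a loss). A position with no legal move is L; any other position is W exactly when some move reaches an L, and L when every move reaches a W.
Every edge goes from a vertex to one that appears earlier in the order 7, 1, 5, 4, 3, 6, 2, 8, so processing vertices in that order labels each vertex after all of its successors.
7: no outgoing edge → L
1: →7(L), so W
5: →7(L), so W
4: →7(L), so W
3: →5(W), 1(W) — all W, so L
6: →7(L), so W
2: →3(L), so W
8: →7(L), so W

3: L, 4: W, 8: W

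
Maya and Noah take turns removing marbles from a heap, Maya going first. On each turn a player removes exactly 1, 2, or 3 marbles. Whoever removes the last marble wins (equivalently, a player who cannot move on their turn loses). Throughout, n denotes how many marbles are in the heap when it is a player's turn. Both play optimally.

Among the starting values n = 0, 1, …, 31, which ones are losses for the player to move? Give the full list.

Positions with no move are L. A position that does have a move is losing for the player to move precisely when every available move leads to a winning position for the opponent. Fill in the labels:
n=0: no move → L
n=1: can move to 0, which is L ⇒ W
n=2: can move to 0, which is L ⇒ W
n=3: can move to 0, which is L ⇒ W
n=4: moves to 3(W), 2(W), 1(W); every one is W ⇒ L
n=5: can move to 4, which is L ⇒ W
n=6: can move to 4, which is L ⇒ W
n=7: can move to 4, which is L ⇒ W
n=8: moves to 7(W), 6(W), 5(W); every one is W ⇒ L
n=9: can move to 8, which is L ⇒ W
n=10: can move to 8, which is L ⇒ W
n=11: can move to 8, which is L ⇒ W
n=12: moves to 11(W), 10(W), 9(W); every one is W ⇒ L
n=13: can move to 12, which is L ⇒ W
n=14: can move to 12, which is L ⇒ W
n=15: can move to 12, which is L ⇒ W
n=16: moves to 15(W), 14(W), 13(W); every one is W ⇒ L
n=17: can move to 16, which is L ⇒ W
n=18: can move to 16, which is L ⇒ W
n=19: can move to 16, which is L ⇒ W
n=20: moves to 19(W), 18(W), 17(W); every one is W ⇒ L
n=21: can move to 20, which is L ⇒ W
n=22: can move to 20, which is L ⇒ W
n=23: can move to 20, which is L ⇒ W
n=24: moves to 23(W), 22(W), 21(W); every one is W ⇒ L
n=25: can move to 24, which is L ⇒ W
n=26: can move to 24, which is L ⇒ W
n=27: can move to 24, which is L ⇒ W
n=28: moves to 27(W), 26(W), 25(W); every one is W ⇒ L
n=29: can move to 28, which is L ⇒ W
n=30: can move to 28, which is L ⇒ W
n=31: can move to 28, which is L ⇒ W
Reading off the rows marked L gives the requested list; there are 8 such values of n.

0, 4, 8, 12, 16, 20, 24, 28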